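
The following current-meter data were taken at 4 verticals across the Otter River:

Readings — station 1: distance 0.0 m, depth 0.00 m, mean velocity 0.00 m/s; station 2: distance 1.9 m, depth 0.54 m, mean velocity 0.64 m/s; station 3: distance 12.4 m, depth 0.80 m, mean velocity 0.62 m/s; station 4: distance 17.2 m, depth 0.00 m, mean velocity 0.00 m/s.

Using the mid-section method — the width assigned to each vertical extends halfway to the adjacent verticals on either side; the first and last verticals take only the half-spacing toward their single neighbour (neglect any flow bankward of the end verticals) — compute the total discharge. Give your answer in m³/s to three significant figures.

5.94 m³/s

w_2 = (12.4 − 0.0)/2 = 6.2 m; q_2 = 0.64 × 0.54 × 6.2 = 2.143 m³/s
w_3 = (17.2 − 1.9)/2 = 7.65 m; q_3 = 0.62 × 0.80 × 7.65 = 3.794 m³/s
Stations 1, 4 contribute zero (depth or velocity is 0).
Q = Σ qᵢ = 5.937 m³/s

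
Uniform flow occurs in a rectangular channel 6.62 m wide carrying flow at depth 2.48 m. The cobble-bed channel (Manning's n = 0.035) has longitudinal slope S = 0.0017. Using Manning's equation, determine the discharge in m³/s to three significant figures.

A = b·y = 6.62 × 2.48 = 16.42 m²
P = b + 2y = 6.62 + 2×2.48 = 11.58 m
R = A/P = 16.42/11.58 = 1.418 m
Q = (1/n)·A·R^(2/3)·S^(1/2) = (1/0.035) × 16.42 × 1.418^(2/3) × 0.0017^(1/2) = 24.41 m³/s

24.4 m³/s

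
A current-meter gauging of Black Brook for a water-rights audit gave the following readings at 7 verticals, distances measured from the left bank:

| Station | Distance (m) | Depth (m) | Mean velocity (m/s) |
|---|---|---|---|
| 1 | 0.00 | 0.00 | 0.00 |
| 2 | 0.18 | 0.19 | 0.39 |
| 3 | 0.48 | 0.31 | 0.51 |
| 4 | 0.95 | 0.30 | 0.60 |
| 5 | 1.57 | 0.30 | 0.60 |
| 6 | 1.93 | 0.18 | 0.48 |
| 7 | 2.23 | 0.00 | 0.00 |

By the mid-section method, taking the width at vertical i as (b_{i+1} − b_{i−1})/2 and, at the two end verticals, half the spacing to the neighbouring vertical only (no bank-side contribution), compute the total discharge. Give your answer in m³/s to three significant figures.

w_2 = (0.48 − 0.00)/2 = 0.24 m; q_2 = 0.39 × 0.19 × 0.24 = 0.01778 m³/s
w_3 = (0.95 − 0.18)/2 = 0.385 m; q_3 = 0.51 × 0.31 × 0.385 = 0.06087 m³/s
w_4 = (1.57 − 0.48)/2 = 0.545 m; q_4 = 0.60 × 0.30 × 0.545 = 0.09810 m³/s
w_5 = (1.93 − 0.95)/2 = 0.49 m; q_5 = 0.60 × 0.30 × 0.49 = 0.08820 m³/s
w_6 = (2.23 − 1.57)/2 = 0.33 m; q_6 = 0.48 × 0.18 × 0.33 = 0.02851 m³/s
Stations 1, 7 contribute zero (depth or velocity is 0).
Q = Σ qᵢ = 0.2935 m³/s

0.293 m³/s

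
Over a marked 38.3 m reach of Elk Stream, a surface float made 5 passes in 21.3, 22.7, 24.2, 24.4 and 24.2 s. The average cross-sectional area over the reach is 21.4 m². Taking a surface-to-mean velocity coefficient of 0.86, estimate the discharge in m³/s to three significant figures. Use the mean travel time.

t̄ = (21.3 + 22.7 + 24.2 + 24.4 + 24.2) / 5 = 23.36 s
v_surface = L / t̄ = 38.3 / 23.36 = 1.640 m/s
v_mean = 0.86 × 1.640 = 1.410 m/s
Q = A × v_mean = 21.4 × 1.410 = 30.17 m³/s

30.2 m³/s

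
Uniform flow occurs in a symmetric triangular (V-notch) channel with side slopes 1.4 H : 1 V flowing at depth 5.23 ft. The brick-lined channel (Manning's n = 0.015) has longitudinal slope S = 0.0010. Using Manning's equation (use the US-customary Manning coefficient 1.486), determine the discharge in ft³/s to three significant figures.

A = z·y² = 1.4×5.23² = 38.29 ft²
P = 2y√(1+z²) = 2×5.23×√(1+1.4²) = 18.00 ft
R = A/P = 38.29/18.00 = 2.128 ft
Q = (1.486/n)·A·R^(2/3)·S^(1/2) = (1.486/0.015) × 38.29 × 2.128^(2/3) × 0.0010^(1/2) = 198.5 ft³/s

198 ft³/s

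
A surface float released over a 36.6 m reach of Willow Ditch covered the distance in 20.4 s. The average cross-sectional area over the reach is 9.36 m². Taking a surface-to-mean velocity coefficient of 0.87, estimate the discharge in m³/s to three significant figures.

v_surface = L / t̄ = 36.6 / 20.4 = 1.794 m/s
v_mean = 0.87 × 1.794 = 1.561 m/s
Q = A × v_mean = 9.36 × 1.561 = 14.61 m³/s

14.6 m³/s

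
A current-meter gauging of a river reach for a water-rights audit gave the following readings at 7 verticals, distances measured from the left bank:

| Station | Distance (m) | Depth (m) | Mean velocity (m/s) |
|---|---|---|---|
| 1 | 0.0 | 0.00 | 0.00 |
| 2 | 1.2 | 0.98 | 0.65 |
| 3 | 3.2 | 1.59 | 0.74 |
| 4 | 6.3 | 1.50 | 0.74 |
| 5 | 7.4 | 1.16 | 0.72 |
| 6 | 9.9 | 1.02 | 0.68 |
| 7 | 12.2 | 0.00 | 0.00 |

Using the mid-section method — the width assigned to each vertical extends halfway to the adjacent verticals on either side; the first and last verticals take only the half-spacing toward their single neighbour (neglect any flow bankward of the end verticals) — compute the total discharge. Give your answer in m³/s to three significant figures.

w_2 = (3.2 − 0.0)/2 = 1.6 m; q_2 = 0.65 × 0.98 × 1.6 = 1.019 m³/s
w_3 = (6.3 − 1.2)/2 = 2.55 m; q_3 = 0.74 × 1.59 × 2.55 = 3.000 m³/s
w_4 = (7.4 − 3.2)/2 = 2.1 m; q_4 = 0.74 × 1.50 × 2.1 = 2.331 m³/s
w_5 = (9.9 − 6.3)/2 = 1.8 m; q_5 = 0.72 × 1.16 × 1.8 = 1.503 m³/s
w_6 = (12.2 − 7.4)/2 = 2.4 m; q_6 = 0.68 × 1.02 × 2.4 = 1.665 m³/s
Stations 1, 7 contribute zero (depth or velocity is 0).
Q = Σ qᵢ = 9.519 m³/s

9.52 m³/s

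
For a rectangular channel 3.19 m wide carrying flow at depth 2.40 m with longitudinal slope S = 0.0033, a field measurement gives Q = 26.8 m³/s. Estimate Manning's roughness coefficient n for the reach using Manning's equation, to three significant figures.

A = b·y = 3.19 × 2.40 = 7.656 m²
P = b + 2y = 3.19 + 2×2.40 = 7.990 m
R = A/P = 7.656/7.990 = 0.9582 m
n = (1/Q)·A·R^(2/3)·S^(1/2) = (1/26.8) × 7.656 × 0.9719 × 0.05745 = 0.01595

0.0160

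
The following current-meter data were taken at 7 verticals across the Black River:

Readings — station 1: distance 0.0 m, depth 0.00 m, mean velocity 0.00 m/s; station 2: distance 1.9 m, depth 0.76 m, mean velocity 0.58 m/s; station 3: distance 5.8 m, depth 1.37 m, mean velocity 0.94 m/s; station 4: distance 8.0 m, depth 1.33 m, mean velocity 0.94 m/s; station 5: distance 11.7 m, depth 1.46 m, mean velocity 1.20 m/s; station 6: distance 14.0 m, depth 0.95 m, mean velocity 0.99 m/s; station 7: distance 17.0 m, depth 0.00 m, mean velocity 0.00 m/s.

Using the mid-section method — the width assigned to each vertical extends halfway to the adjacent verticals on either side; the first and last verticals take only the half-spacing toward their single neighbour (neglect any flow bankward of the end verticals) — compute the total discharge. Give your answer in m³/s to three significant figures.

w_2 = (5.8 − 0.0)/2 = 2.9 m; q_2 = 0.58 × 0.76 × 2.9 = 1.278 m³/s
w_3 = (8.0 − 1.9)/2 = 3.05 m; q_3 = 0.94 × 1.37 × 3.05 = 3.928 m³/s
w_4 = (11.7 − 5.8)/2 = 2.95 m; q_4 = 0.94 × 1.33 × 2.95 = 3.688 m³/s
w_5 = (14.0 − 8.0)/2 = 3 m; q_5 = 1.20 × 1.46 × 3 = 5.256 m³/s
w_6 = (17.0 − 11.7)/2 = 2.65 m; q_6 = 0.99 × 0.95 × 2.65 = 2.492 m³/s
Stations 1, 7 contribute zero (depth or velocity is 0).
Q = Σ qᵢ = 16.64 m³/s

16.6 m³/s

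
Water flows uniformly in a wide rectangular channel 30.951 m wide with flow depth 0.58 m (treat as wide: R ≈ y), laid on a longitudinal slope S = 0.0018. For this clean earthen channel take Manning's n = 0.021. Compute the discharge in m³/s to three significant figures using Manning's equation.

25.2 m³/s

A = b·y = 30.951 × 0.58 = 17.95 m²
Wide channel: R ≈ y = 0.58 m
Q = (1/n)·A·R^(2/3)·S^(1/2) = (1/0.021) × 17.95 × 0.5800^(2/3) × 0.0018^(1/2) = 25.22 m³/s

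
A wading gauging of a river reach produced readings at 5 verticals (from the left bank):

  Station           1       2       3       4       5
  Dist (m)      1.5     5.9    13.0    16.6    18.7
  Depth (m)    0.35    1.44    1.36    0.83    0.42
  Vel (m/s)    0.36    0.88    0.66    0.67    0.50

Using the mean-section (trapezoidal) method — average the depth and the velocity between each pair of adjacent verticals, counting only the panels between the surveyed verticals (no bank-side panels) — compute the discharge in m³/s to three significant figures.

13.5 m³/s

Panel 1-2: Δb = 4.4 m, d̄ = (0.35+1.44)/2 = 0.895, v̄ = (0.36+0.88)/2 = 0.62 → q = 4.4×0.895×0.62 = 2.442 m³/s
Panel 2-3: Δb = 7.1 m, d̄ = (1.44+1.36)/2 = 1.4, v̄ = (0.88+0.66)/2 = 0.77 → q = 7.1×1.4×0.77 = 7.654 m³/s
Panel 3-4: Δb = 3.6 m, d̄ = (1.36+0.83)/2 = 1.095, v̄ = (0.66+0.67)/2 = 0.665 → q = 3.6×1.095×0.665 = 2.621 m³/s
Panel 4-5: Δb = 2.1 m, d̄ = (0.83+0.42)/2 = 0.625, v̄ = (0.67+0.50)/2 = 0.585 → q = 2.1×0.625×0.585 = 0.7678 m³/s
Q = Σ q = 13.48 m³/s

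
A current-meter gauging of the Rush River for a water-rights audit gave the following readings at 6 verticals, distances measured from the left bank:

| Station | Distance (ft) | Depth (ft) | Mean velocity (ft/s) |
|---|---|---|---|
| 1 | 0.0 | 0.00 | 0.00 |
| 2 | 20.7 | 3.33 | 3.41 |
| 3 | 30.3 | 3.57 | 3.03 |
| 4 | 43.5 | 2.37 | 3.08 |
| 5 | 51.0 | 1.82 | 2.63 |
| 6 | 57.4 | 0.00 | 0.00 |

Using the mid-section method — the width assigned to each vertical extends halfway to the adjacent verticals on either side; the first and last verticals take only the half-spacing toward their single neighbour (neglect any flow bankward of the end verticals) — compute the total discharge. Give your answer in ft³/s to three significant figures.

404 ft³/s

w_2 = (30.3 − 0.0)/2 = 15.15 ft; q_2 = 3.41 × 3.33 × 15.15 = 172.0 ft³/s
w_3 = (43.5 − 20.7)/2 = 11.4 ft; q_3 = 3.03 × 3.57 × 11.4 = 123.3 ft³/s
w_4 = (51.0 − 30.3)/2 = 10.35 ft; q_4 = 3.08 × 2.37 × 10.35 = 75.55 ft³/s
w_5 = (57.4 − 43.5)/2 = 6.95 ft; q_5 = 2.63 × 1.82 × 6.95 = 33.27 ft³/s
Stations 1, 6 contribute zero (depth or velocity is 0).
Q = Σ qᵢ = 404.2 ft³/s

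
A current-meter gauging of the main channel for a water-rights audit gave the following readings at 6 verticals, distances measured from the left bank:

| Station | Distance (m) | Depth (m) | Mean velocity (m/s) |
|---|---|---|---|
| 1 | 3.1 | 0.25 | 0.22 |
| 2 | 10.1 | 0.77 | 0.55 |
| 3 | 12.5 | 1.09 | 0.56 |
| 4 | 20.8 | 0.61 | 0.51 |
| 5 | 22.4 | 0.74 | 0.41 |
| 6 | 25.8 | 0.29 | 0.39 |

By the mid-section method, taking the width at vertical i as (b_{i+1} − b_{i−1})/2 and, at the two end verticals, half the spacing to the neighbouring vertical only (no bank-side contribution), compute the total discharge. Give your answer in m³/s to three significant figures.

w_1 = (10.1 − 3.1)/2 = 3.5 m; q_1 = 0.22 × 0.25 × 3.5 = 0.1925 m³/s
w_2 = (12.5 − 3.1)/2 = 4.7 m; q_2 = 0.55 × 0.77 × 4.7 = 1.990 m³/s
w_3 = (20.8 − 10.1)/2 = 5.35 m; q_3 = 0.56 × 1.09 × 5.35 = 3.266 m³/s
w_4 = (22.4 − 12.5)/2 = 4.95 m; q_4 = 0.51 × 0.61 × 4.95 = 1.540 m³/s
w_5 = (25.8 − 20.8)/2 = 2.5 m; q_5 = 0.41 × 0.74 × 2.5 = 0.7585 m³/s
w_6 = (25.8 − 22.4)/2 = 1.7 m; q_6 = 0.39 × 0.29 × 1.7 = 0.1923 m³/s
Q = Σ qᵢ = 7.939 m³/s

7.94 m³/s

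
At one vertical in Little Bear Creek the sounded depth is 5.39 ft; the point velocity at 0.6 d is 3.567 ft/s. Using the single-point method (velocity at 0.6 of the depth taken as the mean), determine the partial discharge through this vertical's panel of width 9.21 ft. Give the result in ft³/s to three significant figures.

177 ft³/s

v̄ = v₀.₆ = 3.567 ft/s
q = v̄ × d × w = 3.567 × 5.39 × 9.21 = 177.1 ft³/s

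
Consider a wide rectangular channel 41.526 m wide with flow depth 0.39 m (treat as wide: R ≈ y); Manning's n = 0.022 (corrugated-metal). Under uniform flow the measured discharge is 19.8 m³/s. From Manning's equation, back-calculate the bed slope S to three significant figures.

A = b·y = 41.526 × 0.39 = 16.20 m²
Wide channel: R ≈ y = 0.39 m
S = (Q·n / (1·A·R^(2/3)))² = (19.8×0.022 / (1×16.20×0.5338))² = 0.002539

0.00254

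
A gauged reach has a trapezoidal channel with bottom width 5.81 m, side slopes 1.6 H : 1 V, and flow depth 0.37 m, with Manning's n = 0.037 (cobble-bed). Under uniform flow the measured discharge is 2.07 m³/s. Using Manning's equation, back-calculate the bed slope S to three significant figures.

0.00461

A = (b + z·y)·y = (5.81 + 1.6×0.37)×0.37 = 2.369 m²
P = b + 2y√(1+z²) = 5.81 + 2×0.37×√(1+1.6²) = 7.206 m
R = A/P = 2.369/7.206 = 0.3287 m
S = (Q·n / (1·A·R^(2/3)))² = (2.07×0.037 / (1×2.369×0.4763))² = 0.004609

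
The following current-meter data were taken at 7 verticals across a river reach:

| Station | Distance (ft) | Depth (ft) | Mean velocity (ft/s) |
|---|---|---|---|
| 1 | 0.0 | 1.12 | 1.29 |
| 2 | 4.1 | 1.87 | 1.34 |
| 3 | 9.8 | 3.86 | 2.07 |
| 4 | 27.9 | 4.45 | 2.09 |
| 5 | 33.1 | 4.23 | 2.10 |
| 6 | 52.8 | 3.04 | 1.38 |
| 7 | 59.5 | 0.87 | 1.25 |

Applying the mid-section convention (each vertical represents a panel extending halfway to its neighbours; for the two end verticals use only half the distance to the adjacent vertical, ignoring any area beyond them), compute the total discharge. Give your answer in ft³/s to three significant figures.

w_1 = (4.1 − 0.0)/2 = 2.05 ft; q_1 = 1.29 × 1.12 × 2.05 = 2.962 ft³/s
w_2 = (9.8 − 0.0)/2 = 4.9 ft; q_2 = 1.34 × 1.87 × 4.9 = 12.28 ft³/s
w_3 = (27.9 − 4.1)/2 = 11.9 ft; q_3 = 2.07 × 3.86 × 11.9 = 95.08 ft³/s
w_4 = (33.1 − 9.8)/2 = 11.65 ft; q_4 = 2.09 × 4.45 × 11.65 = 108.4 ft³/s
w_5 = (52.8 − 27.9)/2 = 12.45 ft; q_5 = 2.10 × 4.23 × 12.45 = 110.6 ft³/s
w_6 = (59.5 − 33.1)/2 = 13.2 ft; q_6 = 1.38 × 3.04 × 13.2 = 55.38 ft³/s
w_7 = (59.5 − 52.8)/2 = 3.35 ft; q_7 = 1.25 × 0.87 × 3.35 = 3.643 ft³/s
Q = Σ qᵢ = 388.3 ft³/s

388 ft³/s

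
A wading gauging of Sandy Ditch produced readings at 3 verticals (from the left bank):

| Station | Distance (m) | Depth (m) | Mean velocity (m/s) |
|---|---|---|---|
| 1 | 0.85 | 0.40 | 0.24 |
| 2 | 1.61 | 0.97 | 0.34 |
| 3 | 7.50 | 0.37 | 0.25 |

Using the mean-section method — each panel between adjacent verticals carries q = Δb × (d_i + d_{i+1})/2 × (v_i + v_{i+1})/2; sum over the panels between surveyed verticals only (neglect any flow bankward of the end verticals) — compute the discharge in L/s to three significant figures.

Panel 1-2: Δb = 0.76 m, d̄ = (0.40+0.97)/2 = 0.685, v̄ = (0.24+0.34)/2 = 0.29 → q = 0.76×0.685×0.29 = 0.1510 m³/s
Panel 2-3: Δb = 5.89 m, d̄ = (0.97+0.37)/2 = 0.67, v̄ = (0.34+0.25)/2 = 0.295 → q = 5.89×0.67×0.295 = 1.164 m³/s
Q = Σ q = 1.315 m³/s
= 1.315 × 1000 = 1315 L/s

1320 L/s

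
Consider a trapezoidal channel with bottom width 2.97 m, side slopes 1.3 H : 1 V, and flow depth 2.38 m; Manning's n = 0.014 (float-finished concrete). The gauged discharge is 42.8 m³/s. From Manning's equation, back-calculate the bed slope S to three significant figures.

A = (b + z·y)·y = (2.97 + 1.3×2.38)×2.38 = 14.43 m²
P = b + 2y√(1+z²) = 2.97 + 2×2.38×√(1+1.3²) = 10.78 m
R = A/P = 14.43/10.78 = 1.339 m
S = (Q·n / (1·A·R^(2/3)))² = (42.8×0.014 / (1×14.43×1.215))² = 0.001168

0.00117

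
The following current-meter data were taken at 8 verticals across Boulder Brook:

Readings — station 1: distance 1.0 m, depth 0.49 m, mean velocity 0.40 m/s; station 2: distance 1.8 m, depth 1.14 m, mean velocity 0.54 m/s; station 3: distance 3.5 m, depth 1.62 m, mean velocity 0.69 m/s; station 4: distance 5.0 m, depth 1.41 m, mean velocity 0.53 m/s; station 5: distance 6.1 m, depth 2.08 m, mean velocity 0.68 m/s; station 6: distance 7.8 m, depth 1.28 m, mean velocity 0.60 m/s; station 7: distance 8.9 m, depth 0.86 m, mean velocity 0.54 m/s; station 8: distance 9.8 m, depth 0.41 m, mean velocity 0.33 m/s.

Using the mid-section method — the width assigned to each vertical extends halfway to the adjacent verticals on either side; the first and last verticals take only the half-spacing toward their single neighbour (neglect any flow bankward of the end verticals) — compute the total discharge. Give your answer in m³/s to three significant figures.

w_1 = (1.8 − 1.0)/2 = 0.4 m; q_1 = 0.40 × 0.49 × 0.4 = 0.07840 m³/s
w_2 = (3.5 − 1.0)/2 = 1.25 m; q_2 = 0.54 × 1.14 × 1.25 = 0.7695 m³/s
w_3 = (5.0 − 1.8)/2 = 1.6 m; q_3 = 0.69 × 1.62 × 1.6 = 1.788 m³/s
w_4 = (6.1 − 3.5)/2 = 1.3 m; q_4 = 0.53 × 1.41 × 1.3 = 0.9715 m³/s
w_5 = (7.8 − 5.0)/2 = 1.4 m; q_5 = 0.68 × 2.08 × 1.4 = 1.980 m³/s
w_6 = (8.9 − 6.1)/2 = 1.4 m; q_6 = 0.60 × 1.28 × 1.4 = 1.075 m³/s
w_7 = (9.8 − 7.8)/2 = 1 m; q_7 = 0.54 × 0.86 × 1 = 0.4644 m³/s
w_8 = (9.8 − 8.9)/2 = 0.45 m; q_8 = 0.33 × 0.41 × 0.45 = 0.06089 m³/s
Q = Σ qᵢ = 7.189 m³/s

7.19 m³/s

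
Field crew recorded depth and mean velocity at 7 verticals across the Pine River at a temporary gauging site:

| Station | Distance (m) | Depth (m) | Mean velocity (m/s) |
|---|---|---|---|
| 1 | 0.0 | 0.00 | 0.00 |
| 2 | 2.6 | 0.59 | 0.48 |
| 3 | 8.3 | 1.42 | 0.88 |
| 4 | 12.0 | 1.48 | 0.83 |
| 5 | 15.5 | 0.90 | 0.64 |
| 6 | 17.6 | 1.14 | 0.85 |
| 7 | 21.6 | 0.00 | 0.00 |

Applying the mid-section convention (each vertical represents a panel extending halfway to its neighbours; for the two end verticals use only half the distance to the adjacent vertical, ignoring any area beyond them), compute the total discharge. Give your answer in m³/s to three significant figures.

16.0 m³/s

w_2 = (8.3 − 0.0)/2 = 4.15 m; q_2 = 0.48 × 0.59 × 4.15 = 1.175 m³/s
w_3 = (12.0 − 2.6)/2 = 4.7 m; q_3 = 0.88 × 1.42 × 4.7 = 5.873 m³/s
w_4 = (15.5 − 8.3)/2 = 3.6 m; q_4 = 0.83 × 1.48 × 3.6 = 4.422 m³/s
w_5 = (17.6 − 12.0)/2 = 2.8 m; q_5 = 0.64 × 0.90 × 2.8 = 1.613 m³/s
w_6 = (21.6 − 15.5)/2 = 3.05 m; q_6 = 0.85 × 1.14 × 3.05 = 2.955 m³/s
Stations 1, 7 contribute zero (depth or velocity is 0).
Q = Σ qᵢ = 16.04 m³/s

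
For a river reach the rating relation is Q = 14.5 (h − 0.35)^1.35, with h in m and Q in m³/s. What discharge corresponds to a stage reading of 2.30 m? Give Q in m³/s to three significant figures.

35.7 m³/s

Q = 14.5 × (2.30 − 0.35)^1.35 = 14.5 × 1.95^1.35 = 35.72 m³/s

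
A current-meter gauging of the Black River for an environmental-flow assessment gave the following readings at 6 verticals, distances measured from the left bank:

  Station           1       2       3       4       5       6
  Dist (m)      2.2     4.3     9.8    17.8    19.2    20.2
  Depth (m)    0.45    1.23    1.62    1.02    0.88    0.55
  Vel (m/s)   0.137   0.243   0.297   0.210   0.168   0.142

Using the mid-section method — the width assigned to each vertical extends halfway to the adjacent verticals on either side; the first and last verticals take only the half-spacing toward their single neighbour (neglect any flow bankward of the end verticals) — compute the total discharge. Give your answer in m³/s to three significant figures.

w_1 = (4.3 − 2.2)/2 = 1.05 m; q_1 = 0.137 × 0.45 × 1.05 = 0.06473 m³/s
w_2 = (9.8 − 2.2)/2 = 3.8 m; q_2 = 0.243 × 1.23 × 3.8 = 1.136 m³/s
w_3 = (17.8 − 4.3)/2 = 6.75 m; q_3 = 0.297 × 1.62 × 6.75 = 3.248 m³/s
w_4 = (19.2 − 9.8)/2 = 4.7 m; q_4 = 0.210 × 1.02 × 4.7 = 1.007 m³/s
w_5 = (20.2 − 17.8)/2 = 1.2 m; q_5 = 0.168 × 0.88 × 1.2 = 0.1774 m³/s
w_6 = (20.2 − 19.2)/2 = 0.5 m; q_6 = 0.142 × 0.55 × 0.5 = 0.03905 m³/s
Q = Σ qᵢ = 5.671 m³/s

5.67 m³/s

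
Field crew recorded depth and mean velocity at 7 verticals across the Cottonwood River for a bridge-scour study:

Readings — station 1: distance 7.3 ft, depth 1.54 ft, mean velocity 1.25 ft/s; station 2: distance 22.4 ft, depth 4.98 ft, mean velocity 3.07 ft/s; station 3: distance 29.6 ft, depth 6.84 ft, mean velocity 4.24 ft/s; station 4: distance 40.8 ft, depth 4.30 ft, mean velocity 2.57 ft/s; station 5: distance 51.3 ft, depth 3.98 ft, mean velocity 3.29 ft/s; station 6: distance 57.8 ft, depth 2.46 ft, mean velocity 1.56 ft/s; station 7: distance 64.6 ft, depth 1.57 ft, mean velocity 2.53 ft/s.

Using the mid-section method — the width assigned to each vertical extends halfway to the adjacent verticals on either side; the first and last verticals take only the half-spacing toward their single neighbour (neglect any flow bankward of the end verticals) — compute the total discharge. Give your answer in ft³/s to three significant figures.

722 ft³/s

w_1 = (22.4 − 7.3)/2 = 7.55 ft; q_1 = 1.25 × 1.54 × 7.55 = 14.53 ft³/s
w_2 = (29.6 − 7.3)/2 = 11.15 ft; q_2 = 3.07 × 4.98 × 11.15 = 170.5 ft³/s
w_3 = (40.8 − 22.4)/2 = 9.2 ft; q_3 = 4.24 × 6.84 × 9.2 = 266.8 ft³/s
w_4 = (51.3 − 29.6)/2 = 10.85 ft; q_4 = 2.57 × 4.30 × 10.85 = 119.9 ft³/s
w_5 = (57.8 − 40.8)/2 = 8.5 ft; q_5 = 3.29 × 3.98 × 8.5 = 111.3 ft³/s
w_6 = (64.6 − 51.3)/2 = 6.65 ft; q_6 = 1.56 × 2.46 × 6.65 = 25.52 ft³/s
w_7 = (64.6 − 57.8)/2 = 3.4 ft; q_7 = 2.53 × 1.57 × 3.4 = 13.51 ft³/s
Q = Σ qᵢ = 722.0 ft³/s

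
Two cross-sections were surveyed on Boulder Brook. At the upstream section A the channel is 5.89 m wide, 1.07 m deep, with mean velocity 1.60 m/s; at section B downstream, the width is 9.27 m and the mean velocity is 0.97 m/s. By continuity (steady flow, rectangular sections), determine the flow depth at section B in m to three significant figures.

Q = A₁V₁ = (5.89×1.07) × 1.60 = 10.08 m³/s
d₂ = Q/(b₂ V₂) = 10.08/(9.27×0.97) = 1.121 m

1.12 m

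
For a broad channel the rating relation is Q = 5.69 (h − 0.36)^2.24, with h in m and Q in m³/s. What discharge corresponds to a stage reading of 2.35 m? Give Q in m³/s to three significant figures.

26.6 m³/s

Q = 5.69 × (2.35 − 0.36)^2.24 = 5.69 × 1.99^2.24 = 26.58 m³/s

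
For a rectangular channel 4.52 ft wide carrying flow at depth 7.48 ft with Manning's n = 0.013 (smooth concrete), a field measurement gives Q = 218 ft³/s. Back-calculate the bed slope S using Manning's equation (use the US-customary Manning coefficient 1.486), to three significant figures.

A = b·y = 4.52 × 7.48 = 33.81 ft²
P = b + 2y = 4.52 + 2×7.48 = 19.48 ft
R = A/P = 33.81/19.48 = 1.736 ft
S = (Q·n / (1.486·A·R^(2/3)))² = (218×0.013 / (1.486×33.81×1.444))² = 0.001526

0.00153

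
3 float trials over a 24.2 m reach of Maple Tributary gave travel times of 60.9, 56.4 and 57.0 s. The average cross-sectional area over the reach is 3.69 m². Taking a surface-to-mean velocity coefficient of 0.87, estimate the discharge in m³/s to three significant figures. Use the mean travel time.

t̄ = (60.9 + 56.4 + 57.0) / 3 = 58.1 s
v_surface = L / t̄ = 24.2 / 58.1 = 0.4165 m/s
v_mean = 0.87 × 0.4165 = 0.3624 m/s
Q = A × v_mean = 3.69 × 0.3624 = 1.337 m³/s

1.34 m³/s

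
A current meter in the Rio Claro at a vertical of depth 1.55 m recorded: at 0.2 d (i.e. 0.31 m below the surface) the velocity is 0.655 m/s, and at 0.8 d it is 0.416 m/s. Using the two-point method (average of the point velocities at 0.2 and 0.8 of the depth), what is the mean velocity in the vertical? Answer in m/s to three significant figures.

v̄ = (0.655 + 0.416) / 2 = 0.5355 m/s

0.536 m/s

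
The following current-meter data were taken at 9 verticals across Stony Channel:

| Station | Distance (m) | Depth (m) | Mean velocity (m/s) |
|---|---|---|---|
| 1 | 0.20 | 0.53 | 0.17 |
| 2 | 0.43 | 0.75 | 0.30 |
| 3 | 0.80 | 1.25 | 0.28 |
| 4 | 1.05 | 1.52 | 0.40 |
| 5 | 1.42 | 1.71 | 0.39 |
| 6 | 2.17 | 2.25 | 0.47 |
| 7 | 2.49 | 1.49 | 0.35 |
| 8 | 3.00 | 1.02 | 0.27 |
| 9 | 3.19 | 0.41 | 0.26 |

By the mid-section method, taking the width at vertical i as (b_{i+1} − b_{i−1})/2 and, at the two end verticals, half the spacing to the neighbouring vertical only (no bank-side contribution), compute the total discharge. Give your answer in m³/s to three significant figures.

w_1 = (0.43 − 0.20)/2 = 0.115 m; q_1 = 0.17 × 0.53 × 0.115 = 0.01036 m³/s
w_2 = (0.80 − 0.20)/2 = 0.3 m; q_2 = 0.30 × 0.75 × 0.3 = 0.06750 m³/s
w_3 = (1.05 − 0.43)/2 = 0.31 m; q_3 = 0.28 × 1.25 × 0.31 = 0.1085 m³/s
w_4 = (1.42 − 0.80)/2 = 0.31 m; q_4 = 0.40 × 1.52 × 0.31 = 0.1885 m³/s
w_5 = (2.17 − 1.05)/2 = 0.56 m; q_5 = 0.39 × 1.71 × 0.56 = 0.3735 m³/s
w_6 = (2.49 − 1.42)/2 = 0.535 m; q_6 = 0.47 × 2.25 × 0.535 = 0.5658 m³/s
w_7 = (3.00 − 2.17)/2 = 0.415 m; q_7 = 0.35 × 1.49 × 0.415 = 0.2164 m³/s
w_8 = (3.19 − 2.49)/2 = 0.35 m; q_8 = 0.27 × 1.02 × 0.35 = 0.09639 m³/s
w_9 = (3.19 − 3.00)/2 = 0.095 m; q_9 = 0.26 × 0.41 × 0.095 = 0.01013 m³/s
Q = Σ qᵢ = 1.637 m³/s

1.64 m³/s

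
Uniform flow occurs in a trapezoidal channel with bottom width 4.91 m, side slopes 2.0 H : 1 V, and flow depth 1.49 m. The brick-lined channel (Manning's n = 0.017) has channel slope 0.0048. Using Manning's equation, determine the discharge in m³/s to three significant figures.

48.4 m³/s

A = (b + z·y)·y = (4.91 + 2.0×1.49)×1.49 = 11.76 m²
P = b + 2y√(1+z²) = 4.91 + 2×1.49×√(1+2.0²) = 11.57 m
R = A/P = 11.76/11.57 = 1.016 m
Q = (1/n)·A·R^(2/3)·S^(1/2) = (1/0.017) × 11.76 × 1.016^(2/3) × 0.0048^(1/2) = 48.41 m³/s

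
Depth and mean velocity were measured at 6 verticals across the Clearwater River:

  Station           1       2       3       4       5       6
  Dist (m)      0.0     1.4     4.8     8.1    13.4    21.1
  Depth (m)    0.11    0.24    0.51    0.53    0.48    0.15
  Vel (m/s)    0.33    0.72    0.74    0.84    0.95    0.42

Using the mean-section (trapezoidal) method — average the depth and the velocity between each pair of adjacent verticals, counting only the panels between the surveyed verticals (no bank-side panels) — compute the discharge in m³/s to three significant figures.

Panel 1-2: Δb = 1.4 m, d̄ = (0.11+0.24)/2 = 0.175, v̄ = (0.33+0.72)/2 = 0.525 → q = 1.4×0.175×0.525 = 0.1286 m³/s
Panel 2-3: Δb = 3.4 m, d̄ = (0.24+0.51)/2 = 0.375, v̄ = (0.72+0.74)/2 = 0.73 → q = 3.4×0.375×0.73 = 0.9308 m³/s
Panel 3-4: Δb = 3.3 m, d̄ = (0.51+0.53)/2 = 0.52, v̄ = (0.74+0.84)/2 = 0.79 → q = 3.3×0.52×0.79 = 1.356 m³/s
Panel 4-5: Δb = 5.3 m, d̄ = (0.53+0.48)/2 = 0.505, v̄ = (0.84+0.95)/2 = 0.895 → q = 5.3×0.505×0.895 = 2.395 m³/s
Panel 5-6: Δb = 7.7 m, d̄ = (0.48+0.15)/2 = 0.315, v̄ = (0.95+0.42)/2 = 0.685 → q = 7.7×0.315×0.685 = 1.661 m³/s
Q = Σ q = 6.472 m³/s

6.47 m³/s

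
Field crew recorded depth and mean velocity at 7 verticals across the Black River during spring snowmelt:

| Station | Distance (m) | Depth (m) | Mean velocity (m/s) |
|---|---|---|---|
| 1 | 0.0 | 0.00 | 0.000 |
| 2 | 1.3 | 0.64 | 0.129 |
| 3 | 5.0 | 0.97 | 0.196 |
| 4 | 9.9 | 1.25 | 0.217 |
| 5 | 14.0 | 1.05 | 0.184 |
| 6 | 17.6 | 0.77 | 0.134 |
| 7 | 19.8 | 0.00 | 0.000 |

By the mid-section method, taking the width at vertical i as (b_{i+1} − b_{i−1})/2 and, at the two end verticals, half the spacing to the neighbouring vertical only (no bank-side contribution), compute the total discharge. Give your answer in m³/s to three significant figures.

w_2 = (5.0 − 0.0)/2 = 2.5 m; q_2 = 0.129 × 0.64 × 2.5 = 0.2064 m³/s
w_3 = (9.9 − 1.3)/2 = 4.3 m; q_3 = 0.196 × 0.97 × 4.3 = 0.8175 m³/s
w_4 = (14.0 − 5.0)/2 = 4.5 m; q_4 = 0.217 × 1.25 × 4.5 = 1.221 m³/s
w_5 = (17.6 − 9.9)/2 = 3.85 m; q_5 = 0.184 × 1.05 × 3.85 = 0.7438 m³/s
w_6 = (19.8 − 14.0)/2 = 2.9 m; q_6 = 0.134 × 0.77 × 2.9 = 0.2992 m³/s
Stations 1, 7 contribute zero (depth or velocity is 0).
Q = Σ qᵢ = 3.288 m³/s

3.29 m³/s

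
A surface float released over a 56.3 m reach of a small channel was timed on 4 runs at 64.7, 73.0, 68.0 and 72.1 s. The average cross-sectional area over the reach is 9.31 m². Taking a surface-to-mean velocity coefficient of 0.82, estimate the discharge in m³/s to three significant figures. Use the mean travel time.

t̄ = (64.7 + 73.0 + 68.0 + 72.1) / 4 = 69.45 s
v_surface = L / t̄ = 56.3 / 69.45 = 0.8107 m/s
v_mean = 0.82 × 0.8107 = 0.6647 m/s
Q = A × v_mean = 9.31 × 0.6647 = 6.189 m³/s

6.19 m³/s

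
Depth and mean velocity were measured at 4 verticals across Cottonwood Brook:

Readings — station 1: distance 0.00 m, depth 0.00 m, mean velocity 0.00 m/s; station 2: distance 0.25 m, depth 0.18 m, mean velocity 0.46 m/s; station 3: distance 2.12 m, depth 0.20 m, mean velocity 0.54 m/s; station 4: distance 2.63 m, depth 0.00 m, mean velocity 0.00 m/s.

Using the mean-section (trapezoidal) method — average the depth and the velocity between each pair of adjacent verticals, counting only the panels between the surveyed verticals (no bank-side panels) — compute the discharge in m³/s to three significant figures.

Panel 1-2: Δb = 0.25 m, d̄ = (0.00+0.18)/2 = 0.09, v̄ = (0.00+0.46)/2 = 0.23 → q = 0.25×0.09×0.23 = 0.005175 m³/s
Panel 2-3: Δb = 1.87 m, d̄ = (0.18+0.20)/2 = 0.19, v̄ = (0.46+0.54)/2 = 0.5 → q = 1.87×0.19×0.5 = 0.1777 m³/s
Panel 3-4: Δb = 0.51 m, d̄ = (0.20+0.00)/2 = 0.1, v̄ = (0.54+0.00)/2 = 0.27 → q = 0.51×0.1×0.27 = 0.01377 m³/s
Q = Σ q = 0.1966 m³/s

0.197 m³/s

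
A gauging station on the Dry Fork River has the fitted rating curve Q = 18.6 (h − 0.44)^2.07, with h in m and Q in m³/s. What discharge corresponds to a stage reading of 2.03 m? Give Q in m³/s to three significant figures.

Q = 18.6 × (2.03 − 0.44)^2.07 = 18.6 × 1.59^2.07 = 48.57 m³/s

48.6 m³/s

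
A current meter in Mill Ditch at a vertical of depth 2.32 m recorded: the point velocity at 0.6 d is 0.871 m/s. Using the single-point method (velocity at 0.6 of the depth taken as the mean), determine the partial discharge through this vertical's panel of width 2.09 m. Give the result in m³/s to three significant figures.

4.22 m³/s

v̄ = v₀.₆ = 0.871 m/s
q = v̄ × d × w = 0.8710 × 2.32 × 2.09 = 4.223 m³/s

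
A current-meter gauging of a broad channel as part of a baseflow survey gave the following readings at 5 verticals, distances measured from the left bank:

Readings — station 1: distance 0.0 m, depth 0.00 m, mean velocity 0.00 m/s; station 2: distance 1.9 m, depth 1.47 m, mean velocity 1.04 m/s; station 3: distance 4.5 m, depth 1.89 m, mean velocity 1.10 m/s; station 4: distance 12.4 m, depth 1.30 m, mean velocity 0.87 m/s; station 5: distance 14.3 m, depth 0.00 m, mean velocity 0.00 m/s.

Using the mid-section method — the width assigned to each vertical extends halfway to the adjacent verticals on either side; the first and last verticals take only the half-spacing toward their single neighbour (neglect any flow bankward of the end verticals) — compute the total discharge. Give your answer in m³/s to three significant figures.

w_2 = (4.5 − 0.0)/2 = 2.25 m; q_2 = 1.04 × 1.47 × 2.25 = 3.440 m³/s
w_3 = (12.4 − 1.9)/2 = 5.25 m; q_3 = 1.10 × 1.89 × 5.25 = 10.91 m³/s
w_4 = (14.3 − 4.5)/2 = 4.9 m; q_4 = 0.87 × 1.30 × 4.9 = 5.542 m³/s
Stations 1, 5 contribute zero (depth or velocity is 0).
Q = Σ qᵢ = 19.90 m³/s

19.9 m³/s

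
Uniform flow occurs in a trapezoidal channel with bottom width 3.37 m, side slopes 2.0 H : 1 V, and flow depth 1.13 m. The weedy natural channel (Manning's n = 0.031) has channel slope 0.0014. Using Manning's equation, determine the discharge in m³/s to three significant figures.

A = (b + z·y)·y = (3.37 + 2.0×1.13)×1.13 = 6.362 m²
P = b + 2y√(1+z²) = 3.37 + 2×1.13×√(1+2.0²) = 8.424 m
R = A/P = 6.362/8.424 = 0.7553 m
Q = (1/n)·A·R^(2/3)·S^(1/2) = (1/0.031) × 6.362 × 0.7553^(2/3) × 0.0014^(1/2) = 6.368 m³/s

6.37 m³/s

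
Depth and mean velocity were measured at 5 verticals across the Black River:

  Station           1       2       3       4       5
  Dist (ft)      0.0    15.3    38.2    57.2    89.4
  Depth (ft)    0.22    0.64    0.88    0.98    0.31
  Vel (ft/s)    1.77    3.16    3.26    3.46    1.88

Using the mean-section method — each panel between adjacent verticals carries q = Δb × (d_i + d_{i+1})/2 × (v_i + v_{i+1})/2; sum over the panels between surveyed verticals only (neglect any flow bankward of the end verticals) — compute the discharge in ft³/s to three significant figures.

187 ft³/s

Panel 1-2: Δb = 15.3 ft, d̄ = (0.22+0.64)/2 = 0.43, v̄ = (1.77+3.16)/2 = 2.465 → q = 15.3×0.43×2.465 = 16.22 ft³/s
Panel 2-3: Δb = 22.9 ft, d̄ = (0.64+0.88)/2 = 0.76, v̄ = (3.16+3.26)/2 = 3.21 → q = 22.9×0.76×3.21 = 55.87 ft³/s
Panel 3-4: Δb = 19 ft, d̄ = (0.88+0.98)/2 = 0.93, v̄ = (3.26+3.46)/2 = 3.36 → q = 19×0.93×3.36 = 59.37 ft³/s
Panel 4-5: Δb = 32.2 ft, d̄ = (0.98+0.31)/2 = 0.645, v̄ = (3.46+1.88)/2 = 2.67 → q = 32.2×0.645×2.67 = 55.45 ft³/s
Q = Σ q = 186.9 ft³/s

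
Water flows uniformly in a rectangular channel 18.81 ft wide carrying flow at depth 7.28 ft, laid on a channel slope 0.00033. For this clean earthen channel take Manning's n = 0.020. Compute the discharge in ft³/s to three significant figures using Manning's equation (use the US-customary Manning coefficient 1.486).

A = b·y = 18.81 × 7.28 = 136.9 ft²
P = b + 2y = 18.81 + 2×7.28 = 33.37 ft
R = A/P = 136.9/33.37 = 4.104 ft
Q = (1.486/n)·A·R^(2/3)·S^(1/2) = (1.486/0.020) × 136.9 × 4.104^(2/3) × 0.00033^(1/2) = 473.7 ft³/s

474 ft³/s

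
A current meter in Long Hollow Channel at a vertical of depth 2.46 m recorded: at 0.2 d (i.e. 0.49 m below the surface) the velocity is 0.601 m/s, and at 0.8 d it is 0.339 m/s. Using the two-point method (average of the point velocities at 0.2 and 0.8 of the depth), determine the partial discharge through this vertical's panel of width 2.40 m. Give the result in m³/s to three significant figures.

2.77 m³/s

v̄ = (0.601 + 0.339) / 2 = 0.4700 m/s
q = v̄ × d × w = 0.4700 × 2.46 × 2.40 = 2.775 m³/s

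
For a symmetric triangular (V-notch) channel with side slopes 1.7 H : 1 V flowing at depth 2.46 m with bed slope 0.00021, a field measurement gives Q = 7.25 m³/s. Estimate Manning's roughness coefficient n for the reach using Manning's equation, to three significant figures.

0.0214

A = z·y² = 1.7×2.46² = 10.29 m²
P = 2y√(1+z²) = 2×2.46×√(1+1.7²) = 9.704 m
R = A/P = 10.29/9.704 = 1.060 m
n = (1/Q)·A·R^(2/3)·S^(1/2) = (1/7.25) × 10.29 × 1.040 × 0.01449 = 0.02138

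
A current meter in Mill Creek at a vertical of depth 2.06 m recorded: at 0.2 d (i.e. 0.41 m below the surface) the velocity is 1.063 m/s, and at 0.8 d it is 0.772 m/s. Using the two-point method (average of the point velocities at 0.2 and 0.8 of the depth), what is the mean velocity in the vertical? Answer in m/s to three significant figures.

0.918 m/s

v̄ = (1.063 + 0.772) / 2 = 0.9175 m/s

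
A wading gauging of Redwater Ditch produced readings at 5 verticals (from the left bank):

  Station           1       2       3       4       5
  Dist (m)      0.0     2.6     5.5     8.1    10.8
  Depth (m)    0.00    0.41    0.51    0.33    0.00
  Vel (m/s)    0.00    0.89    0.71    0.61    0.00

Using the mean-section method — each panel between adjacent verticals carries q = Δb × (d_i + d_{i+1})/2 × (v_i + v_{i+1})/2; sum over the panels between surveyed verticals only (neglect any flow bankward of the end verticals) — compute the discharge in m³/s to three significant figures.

2.16 m³/s

Panel 1-2: Δb = 2.6 m, d̄ = (0.00+0.41)/2 = 0.205, v̄ = (0.00+0.89)/2 = 0.445 → q = 2.6×0.205×0.445 = 0.2372 m³/s
Panel 2-3: Δb = 2.9 m, d̄ = (0.41+0.51)/2 = 0.46, v̄ = (0.89+0.71)/2 = 0.8 → q = 2.9×0.46×0.8 = 1.067 m³/s
Panel 3-4: Δb = 2.6 m, d̄ = (0.51+0.33)/2 = 0.42, v̄ = (0.71+0.61)/2 = 0.66 → q = 2.6×0.42×0.66 = 0.7207 m³/s
Panel 4-5: Δb = 2.7 m, d̄ = (0.33+0.00)/2 = 0.165, v̄ = (0.61+0.00)/2 = 0.305 → q = 2.7×0.165×0.305 = 0.1359 m³/s
Q = Σ q = 2.161 m³/s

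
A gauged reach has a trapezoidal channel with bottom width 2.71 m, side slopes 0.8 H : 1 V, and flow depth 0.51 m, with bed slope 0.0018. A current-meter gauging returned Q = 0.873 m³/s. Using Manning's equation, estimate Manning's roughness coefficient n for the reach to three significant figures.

A = (b + z·y)·y = (2.71 + 0.8×0.51)×0.51 = 1.590 m²
P = b + 2y√(1+z²) = 2.71 + 2×0.51×√(1+0.8²) = 4.016 m
R = A/P = 1.590/4.016 = 0.3959 m
n = (1/Q)·A·R^(2/3)·S^(1/2) = (1/0.873) × 1.590 × 0.5392 × 0.04243 = 0.04167

0.0417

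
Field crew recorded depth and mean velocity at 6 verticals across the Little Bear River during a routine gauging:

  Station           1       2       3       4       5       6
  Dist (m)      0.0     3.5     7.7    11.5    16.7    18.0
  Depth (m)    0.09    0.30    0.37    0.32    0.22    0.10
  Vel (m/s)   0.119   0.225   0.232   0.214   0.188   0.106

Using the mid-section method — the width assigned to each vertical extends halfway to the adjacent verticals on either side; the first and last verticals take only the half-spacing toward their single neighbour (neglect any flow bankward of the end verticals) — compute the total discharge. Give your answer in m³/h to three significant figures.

3860 m³/h

w_1 = (3.5 − 0.0)/2 = 1.75 m; q_1 = 0.119 × 0.09 × 1.75 = 0.01874 m³/s
w_2 = (7.7 − 0.0)/2 = 3.85 m; q_2 = 0.225 × 0.30 × 3.85 = 0.2599 m³/s
w_3 = (11.5 − 3.5)/2 = 4 m; q_3 = 0.232 × 0.37 × 4 = 0.3434 m³/s
w_4 = (16.7 − 7.7)/2 = 4.5 m; q_4 = 0.214 × 0.32 × 4.5 = 0.3082 m³/s
w_5 = (18.0 − 11.5)/2 = 3.25 m; q_5 = 0.188 × 0.22 × 3.25 = 0.1344 m³/s
w_6 = (18.0 − 16.7)/2 = 0.65 m; q_6 = 0.106 × 0.10 × 0.65 = 0.006890 m³/s
Q = Σ qᵢ = 1.071 m³/s
= 1.071 × 3600 = 3857 m³/h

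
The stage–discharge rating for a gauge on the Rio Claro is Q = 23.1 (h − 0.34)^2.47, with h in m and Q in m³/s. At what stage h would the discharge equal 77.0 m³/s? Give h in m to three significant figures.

h − h₀ = (Q/C)^(1/b) = (77.0/23.1)^(1/2.47) = 1.628 m
h = 0.34 + 1.628 = 1.968 m

1.97 m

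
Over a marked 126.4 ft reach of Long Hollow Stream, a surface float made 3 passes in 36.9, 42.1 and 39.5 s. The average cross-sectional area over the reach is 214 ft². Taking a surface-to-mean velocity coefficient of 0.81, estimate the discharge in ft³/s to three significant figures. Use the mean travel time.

555 ft³/s

t̄ = (36.9 + 42.1 + 39.5) / 3 = 39.5 s
v_surface = L / t̄ = 126.4 / 39.5 = 3.200 ft/s
v_mean = 0.81 × 3.200 = 2.592 ft/s
Q = A × v_mean = 214 × 2.592 = 554.7 ft³/s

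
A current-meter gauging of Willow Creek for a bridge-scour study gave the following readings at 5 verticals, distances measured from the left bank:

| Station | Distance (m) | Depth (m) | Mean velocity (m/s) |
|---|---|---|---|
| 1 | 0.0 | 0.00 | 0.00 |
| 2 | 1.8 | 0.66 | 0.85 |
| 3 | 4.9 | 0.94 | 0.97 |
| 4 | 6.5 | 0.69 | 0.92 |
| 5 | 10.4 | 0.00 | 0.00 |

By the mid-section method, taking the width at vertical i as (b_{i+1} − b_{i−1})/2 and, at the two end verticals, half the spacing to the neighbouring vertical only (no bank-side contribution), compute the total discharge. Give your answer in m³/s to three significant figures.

5.26 m³/s

w_2 = (4.9 − 0.0)/2 = 2.45 m; q_2 = 0.85 × 0.66 × 2.45 = 1.374 m³/s
w_3 = (6.5 − 1.8)/2 = 2.35 m; q_3 = 0.97 × 0.94 × 2.35 = 2.143 m³/s
w_4 = (10.4 − 4.9)/2 = 2.75 m; q_4 = 0.92 × 0.69 × 2.75 = 1.746 m³/s
Stations 1, 5 contribute zero (depth or velocity is 0).
Q = Σ qᵢ = 5.263 m³/s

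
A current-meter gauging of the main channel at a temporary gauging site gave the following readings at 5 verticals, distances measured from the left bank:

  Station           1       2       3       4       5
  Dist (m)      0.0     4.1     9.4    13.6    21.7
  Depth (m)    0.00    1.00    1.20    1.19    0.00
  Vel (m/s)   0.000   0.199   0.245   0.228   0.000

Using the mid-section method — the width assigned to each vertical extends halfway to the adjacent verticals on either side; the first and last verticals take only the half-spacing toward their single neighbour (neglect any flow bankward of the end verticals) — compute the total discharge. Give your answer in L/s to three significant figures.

w_2 = (9.4 − 0.0)/2 = 4.7 m; q_2 = 0.199 × 1.00 × 4.7 = 0.9353 m³/s
w_3 = (13.6 − 4.1)/2 = 4.75 m; q_3 = 0.245 × 1.20 × 4.75 = 1.397 m³/s
w_4 = (21.7 − 9.4)/2 = 6.15 m; q_4 = 0.228 × 1.19 × 6.15 = 1.669 m³/s
Stations 1, 5 contribute zero (depth or velocity is 0).
Q = Σ qᵢ = 4.000 m³/s
= 4.000 × 1000 = 4000 L/s

4000 L/s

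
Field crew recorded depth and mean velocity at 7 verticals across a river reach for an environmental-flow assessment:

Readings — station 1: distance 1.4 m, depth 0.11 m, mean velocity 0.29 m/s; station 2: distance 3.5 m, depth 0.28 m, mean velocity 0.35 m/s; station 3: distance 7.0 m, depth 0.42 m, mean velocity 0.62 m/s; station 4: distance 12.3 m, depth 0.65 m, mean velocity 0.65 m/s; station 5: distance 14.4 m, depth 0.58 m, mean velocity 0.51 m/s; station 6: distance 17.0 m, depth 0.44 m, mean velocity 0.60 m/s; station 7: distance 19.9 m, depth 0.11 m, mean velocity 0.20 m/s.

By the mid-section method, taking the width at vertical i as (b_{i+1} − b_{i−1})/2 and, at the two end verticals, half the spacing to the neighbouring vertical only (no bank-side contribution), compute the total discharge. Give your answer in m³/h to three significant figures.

16100 m³/h

w_1 = (3.5 − 1.4)/2 = 1.05 m; q_1 = 0.29 × 0.11 × 1.05 = 0.03350 m³/s
w_2 = (7.0 − 1.4)/2 = 2.8 m; q_2 = 0.35 × 0.28 × 2.8 = 0.2744 m³/s
w_3 = (12.3 − 3.5)/2 = 4.4 m; q_3 = 0.62 × 0.42 × 4.4 = 1.146 m³/s
w_4 = (14.4 − 7.0)/2 = 3.7 m; q_4 = 0.65 × 0.65 × 3.7 = 1.563 m³/s
w_5 = (17.0 − 12.3)/2 = 2.35 m; q_5 = 0.51 × 0.58 × 2.35 = 0.6951 m³/s
w_6 = (19.9 − 14.4)/2 = 2.75 m; q_6 = 0.60 × 0.44 × 2.75 = 0.7260 m³/s
w_7 = (19.9 − 17.0)/2 = 1.45 m; q_7 = 0.20 × 0.11 × 1.45 = 0.03190 m³/s
Q = Σ qᵢ = 4.470 m³/s
= 4.470 × 3600 = 16090 m³/h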